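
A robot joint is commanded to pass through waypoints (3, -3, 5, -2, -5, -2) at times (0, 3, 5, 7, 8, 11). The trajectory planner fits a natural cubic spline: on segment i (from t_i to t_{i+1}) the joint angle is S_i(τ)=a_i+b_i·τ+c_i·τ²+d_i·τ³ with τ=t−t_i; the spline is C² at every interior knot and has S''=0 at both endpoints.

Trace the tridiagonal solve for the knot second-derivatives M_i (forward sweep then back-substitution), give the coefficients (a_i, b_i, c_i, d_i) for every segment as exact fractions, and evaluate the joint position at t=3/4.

Δ: Δ0=-2, Δ1=4, Δ2=-7/2, Δ3=-3, Δ4=1
row 1: diag=10, rhs=36; c'=1/5, d'=18/5
row 2: denom=8−2·1/5=38/5; d'=(-45−2·18/5)/(38/5)=-261/38
row 3: denom=6−2·5/19=104/19; d'=(3−2·-261/38)/(104/19)=159/52
row 4: denom=8−1·19/104=813/104; d'=(24−1·159/52)/(813/104)=726/271
back: M4=726/271
back: M3=159/52−19/104·726/271=696/271
back: M2=-261/38−5/19·696/271=-4089/542
back: M1=18/5−1/5·-4089/542=2769/542
M: M0=0, M1=2769/542, M2=-4089/542, M3=696/271, M4=726/271, M5=0
seg 0: a=3, c=M0/2=0, d=(M1−M0)/(6·3)=923/3252, b=Δ0−h0·(2M0+M1)/6=-4937/1084
seg 1: a=-3, c=M1/2=2769/1084, d=(M2−M1)/(6·2)=-1143/1084, b=Δ1−h1·(2M1+M2)/6=1685/542
seg 2: a=5, c=M2/2=-4089/1084, d=(M3−M2)/(6·2)=1827/2168, b=Δ2−h2·(2M2+M3)/6=365/542
seg 3: a=-2, c=M3/2=348/271, d=(M4−M3)/(6·1)=5/271, b=Δ3−h3·(2M3+M4)/6=-1166/271
seg 4: a=-5, c=M4/2=363/271, d=(M5−M4)/(6·3)=-121/813, b=Δ4−h4·(2M4+M5)/6=-455/271
t_q=3/4 → seg 0, τ=3/4; S=3+-4937/1084·τ+0·τ²+923/3252·τ³=-20541/69376

  seg 0: a=3 b=-4937/1084 c=0 d=923/3252
  seg 1: a=-3 b=1685/542 c=2769/1084 d=-1143/1084
  seg 2: a=5 b=365/542 c=-4089/1084 d=1827/2168
  seg 3: a=-2 b=-1166/271 c=348/271 d=5/271
  seg 4: a=-5 b=-455/271 c=363/271 d=-121/813
S(3/4) = -20541/69376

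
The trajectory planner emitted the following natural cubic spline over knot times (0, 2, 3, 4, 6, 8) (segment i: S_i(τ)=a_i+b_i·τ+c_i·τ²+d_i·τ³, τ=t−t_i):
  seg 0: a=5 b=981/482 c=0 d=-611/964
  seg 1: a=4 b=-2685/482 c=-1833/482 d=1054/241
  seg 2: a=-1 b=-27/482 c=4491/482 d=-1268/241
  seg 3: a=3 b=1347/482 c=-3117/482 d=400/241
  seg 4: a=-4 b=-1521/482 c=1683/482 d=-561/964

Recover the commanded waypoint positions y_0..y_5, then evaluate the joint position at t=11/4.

y_0 = S_0(0) = a_0 = 5
y_1 = S_1(0) = a_1 = 4
y_2 = S_2(0) = a_2 = -1
y_3 = S_3(0) = a_3 = 3
y_4 = S_4(0) = a_4 = -4
y_5 = S_4(2) = -1
t_q=11/4 is in segment 1 (τ=3/4); S_1(τ)=-455/964

y_0=5 y_1=4 y_2=-1 y_3=3 y_4=-4 y_5=-1
S(11/4) = -455/964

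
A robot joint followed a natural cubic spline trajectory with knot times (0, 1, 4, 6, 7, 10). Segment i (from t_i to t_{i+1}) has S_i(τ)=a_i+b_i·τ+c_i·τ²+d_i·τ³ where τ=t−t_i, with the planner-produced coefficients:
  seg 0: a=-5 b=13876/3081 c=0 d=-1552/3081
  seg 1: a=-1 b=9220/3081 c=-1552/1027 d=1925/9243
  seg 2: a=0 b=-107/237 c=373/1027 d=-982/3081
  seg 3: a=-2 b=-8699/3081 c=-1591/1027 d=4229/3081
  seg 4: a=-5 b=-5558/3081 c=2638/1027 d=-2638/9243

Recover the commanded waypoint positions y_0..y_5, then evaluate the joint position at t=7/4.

y_0 = S_0(0) = a_0 = -5
y_1 = S_1(0) = a_1 = -1
y_2 = S_2(0) = a_2 = 0
y_3 = S_3(0) = a_3 = -2
y_4 = S_4(0) = a_4 = -5
y_5 = S_4(3) = 5
t_q=7/4 is in segment 1 (τ=3/4); S_1(τ)=31695/65728

y_0=-5 y_1=-1 y_2=0 y_3=-2 y_4=-5 y_5=5
S(7/4) = 31695/65728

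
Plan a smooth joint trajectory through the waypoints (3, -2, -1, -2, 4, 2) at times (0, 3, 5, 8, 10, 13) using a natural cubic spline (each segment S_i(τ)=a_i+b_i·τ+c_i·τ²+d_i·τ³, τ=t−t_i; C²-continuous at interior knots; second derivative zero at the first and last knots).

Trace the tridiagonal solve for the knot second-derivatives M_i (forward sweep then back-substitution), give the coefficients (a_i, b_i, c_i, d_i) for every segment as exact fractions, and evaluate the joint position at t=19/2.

  seg 0: a=3 b=-329/132 c=0 d=109/1188
  seg 1: a=-2 b=-1/66 c=109/132 d=-25/88
  seg 2: a=-1 b=-4/33 c=-29/33 d=80/297
  seg 3: a=-2 b=62/33 c=17/11 d=-65/132
  seg 4: a=4 b=71/33 c=-31/22 d=31/198
S(19/2) = 927/352

Δ: Δ0=-5/3, Δ1=1/2, Δ2=-1/3, Δ3=3, Δ4=-2/3
row 1: diag=10, rhs=13; c'=1/5, d'=13/10
row 2: denom=10−2·1/5=48/5; d'=(-5−2·13/10)/(48/5)=-19/24
row 3: denom=10−3·5/16=145/16; d'=(20−3·-19/24)/(145/16)=358/145
row 4: denom=10−2·32/145=1386/145; d'=(-22−2·358/145)/(1386/145)=-31/11
back: M4=-31/11
back: M3=358/145−32/145·-31/11=34/11
back: M2=-19/24−5/16·34/11=-58/33
back: M1=13/10−1/5·-58/33=109/66
M: M0=0, M1=109/66, M2=-58/33, M3=34/11, M4=-31/11, M5=0
seg 0: a=3, c=M0/2=0, d=(M1−M0)/(6·3)=109/1188, b=Δ0−h0·(2M0+M1)/6=-329/132
seg 1: a=-2, c=M1/2=109/132, d=(M2−M1)/(6·2)=-25/88, b=Δ1−h1·(2M1+M2)/6=-1/66
seg 2: a=-1, c=M2/2=-29/33, d=(M3−M2)/(6·3)=80/297, b=Δ2−h2·(2M2+M3)/6=-4/33
seg 3: a=-2, c=M3/2=17/11, d=(M4−M3)/(6·2)=-65/132, b=Δ3−h3·(2M3+M4)/6=62/33
seg 4: a=4, c=M4/2=-31/22, d=(M5−M4)/(6·3)=31/198, b=Δ4−h4·(2M4+M5)/6=71/33
t_q=19/2 → seg 3, τ=3/2; S=-2+62/33·τ+17/11·τ²+-65/132·τ³=927/352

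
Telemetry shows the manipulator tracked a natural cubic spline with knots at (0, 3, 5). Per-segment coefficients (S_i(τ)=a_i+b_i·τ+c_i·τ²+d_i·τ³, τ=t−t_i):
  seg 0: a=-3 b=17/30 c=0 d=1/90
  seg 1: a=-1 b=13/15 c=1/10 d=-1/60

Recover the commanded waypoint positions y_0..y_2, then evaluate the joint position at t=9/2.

y_0 = S_0(0) = a_0 = -3
y_1 = S_1(0) = a_1 = -1
y_2 = S_1(2) = 1
t_q=9/2 is in segment 1 (τ=3/2); S_1(τ)=15/32

y_0=-3 y_1=-1 y_2=1
S(9/2) = 15/32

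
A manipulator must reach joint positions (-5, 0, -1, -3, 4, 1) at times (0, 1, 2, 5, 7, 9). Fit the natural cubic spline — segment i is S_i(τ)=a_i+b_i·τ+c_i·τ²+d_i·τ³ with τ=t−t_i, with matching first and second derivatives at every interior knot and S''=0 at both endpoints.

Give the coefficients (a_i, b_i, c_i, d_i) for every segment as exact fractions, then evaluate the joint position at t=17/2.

  seg 0: a=-5 b=20177/3102 c=0 d=-4667/3102
  seg 1: a=0 b=3088/1551 c=-4667/1034 d=4723/3102
  seg 2: a=-1 b=-7657/3102 c=28/517 d=565/3102
  seg 3: a=-3 b=4303/1551 c=1751/1034 d=-8255/12408
  seg 4: a=4 b=4853/3102 c=-4753/2068 d=4753/12408
S(17/2) = 81669/33088

Δ: Δ0=5, Δ1=-1, Δ2=-2/3, Δ3=7/2, Δ4=-3/2
row 1: diag=4, rhs=-36; c'=1/4, d'=-9
row 2: denom=8−1·1/4=31/4; d'=(2−1·-9)/(31/4)=44/31
row 3: denom=10−3·12/31=274/31; d'=(25−3·44/31)/(274/31)=643/274
row 4: denom=8−2·31/137=1034/137; d'=(-30−2·643/274)/(1034/137)=-4753/1034
back: M4=-4753/1034
back: M3=643/274−31/137·-4753/1034=1751/517
back: M2=44/31−12/31·1751/517=56/517
back: M1=-9−1/4·56/517=-4667/517
M: M0=0, M1=-4667/517, M2=56/517, M3=1751/517, M4=-4753/1034, M5=0
seg 0: a=-5, c=M0/2=0, d=(M1−M0)/(6·1)=-4667/3102, b=Δ0−h0·(2M0+M1)/6=20177/3102
seg 1: a=0, c=M1/2=-4667/1034, d=(M2−M1)/(6·1)=4723/3102, b=Δ1−h1·(2M1+M2)/6=3088/1551
seg 2: a=-1, c=M2/2=28/517, d=(M3−M2)/(6·3)=565/3102, b=Δ2−h2·(2M2+M3)/6=-7657/3102
seg 3: a=-3, c=M3/2=1751/1034, d=(M4−M3)/(6·2)=-8255/12408, b=Δ3−h3·(2M3+M4)/6=4303/1551
seg 4: a=4, c=M4/2=-4753/2068, d=(M5−M4)/(6·2)=4753/12408, b=Δ4−h4·(2M4+M5)/6=4853/3102
t_q=17/2 → seg 4, τ=3/2; S=4+4853/3102·τ+-4753/2068·τ²+4753/12408·τ³=81669/33088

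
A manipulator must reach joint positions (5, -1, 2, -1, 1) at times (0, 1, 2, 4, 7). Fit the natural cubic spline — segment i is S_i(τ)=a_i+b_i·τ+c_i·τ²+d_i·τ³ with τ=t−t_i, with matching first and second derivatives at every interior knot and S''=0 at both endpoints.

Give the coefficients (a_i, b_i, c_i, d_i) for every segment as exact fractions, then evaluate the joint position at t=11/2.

Δ: Δ0=-6, Δ1=3, Δ2=-3/2, Δ3=2/3
row 1: diag=4, rhs=54; c'=1/4, d'=27/2
row 2: denom=6−1·1/4=23/4; d'=(-27−1·27/2)/(23/4)=-162/23
row 3: denom=10−2·8/23=214/23; d'=(13−2·-162/23)/(214/23)=623/214
back: M3=623/214
back: M2=-162/23−8/23·623/214=-862/107
back: M1=27/2−1/4·-862/107=1660/107
M: M0=0, M1=1660/107, M2=-862/107, M3=623/214, M4=0
seg 0: a=5, c=M0/2=0, d=(M1−M0)/(6·1)=830/321, b=Δ0−h0·(2M0+M1)/6=-2756/321
seg 1: a=-1, c=M1/2=830/107, d=(M2−M1)/(6·1)=-1261/321, b=Δ1−h1·(2M1+M2)/6=-266/321
seg 2: a=2, c=M2/2=-431/107, d=(M3−M2)/(6·2)=2347/2568, b=Δ2−h2·(2M2+M3)/6=931/321
seg 3: a=-1, c=M3/2=623/428, d=(M4−M3)/(6·3)=-623/3852, b=Δ3−h3·(2M3+M4)/6=-1441/642
t_q=11/2 → seg 3, τ=3/2; S=-1+-1441/642·τ+623/428·τ²+-623/3852·τ³=-5607/3424

  seg 0: a=5 b=-2756/321 c=0 d=830/321
  seg 1: a=-1 b=-266/321 c=830/107 d=-1261/321
  seg 2: a=2 b=931/321 c=-431/107 d=2347/2568
  seg 3: a=-1 b=-1441/642 c=623/428 d=-623/3852
S(11/2) = -5607/3424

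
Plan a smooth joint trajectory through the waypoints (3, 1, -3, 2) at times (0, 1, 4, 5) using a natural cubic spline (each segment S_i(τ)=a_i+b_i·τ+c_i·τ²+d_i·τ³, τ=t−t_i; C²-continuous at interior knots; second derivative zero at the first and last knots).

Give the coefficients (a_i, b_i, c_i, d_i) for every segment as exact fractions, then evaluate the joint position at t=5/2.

  seg 0: a=3 b=-289/165 c=0 d=-41/165
  seg 1: a=1 b=-412/165 c=-41/55 d=17/45
  seg 2: a=-3 b=533/165 c=146/55 d=-146/165
S(5/2) = -277/88

Δ: Δ0=-2, Δ1=-4/3, Δ2=5
row 1: diag=8, rhs=4; c'=3/8, d'=1/2
row 2: denom=8−3·3/8=55/8; d'=(38−3·1/2)/(55/8)=292/55
back: M2=292/55
back: M1=1/2−3/8·292/55=-82/55
M: M0=0, M1=-82/55, M2=292/55, M3=0
seg 0: a=3, c=M0/2=0, d=(M1−M0)/(6·1)=-41/165, b=Δ0−h0·(2M0+M1)/6=-289/165
seg 1: a=1, c=M1/2=-41/55, d=(M2−M1)/(6·3)=17/45, b=Δ1−h1·(2M1+M2)/6=-412/165
seg 2: a=-3, c=M2/2=146/55, d=(M3−M2)/(6·1)=-146/165, b=Δ2−h2·(2M2+M3)/6=533/165
t_q=5/2 → seg 1, τ=3/2; S=1+-412/165·τ+-41/55·τ²+17/45·τ³=-277/88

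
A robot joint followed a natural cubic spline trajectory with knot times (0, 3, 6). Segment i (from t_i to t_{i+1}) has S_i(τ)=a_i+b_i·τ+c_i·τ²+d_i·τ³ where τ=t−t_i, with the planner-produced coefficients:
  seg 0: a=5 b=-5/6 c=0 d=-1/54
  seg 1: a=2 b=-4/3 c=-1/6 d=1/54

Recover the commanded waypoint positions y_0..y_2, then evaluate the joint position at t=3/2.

y_0=5 y_1=2 y_2=-3
S(3/2) = 59/16

y_0 = S_0(0) = a_0 = 5
y_1 = S_1(0) = a_1 = 2
y_2 = S_1(3) = -3
t_q=3/2 is in segment 0 (τ=3/2); S_0(τ)=59/16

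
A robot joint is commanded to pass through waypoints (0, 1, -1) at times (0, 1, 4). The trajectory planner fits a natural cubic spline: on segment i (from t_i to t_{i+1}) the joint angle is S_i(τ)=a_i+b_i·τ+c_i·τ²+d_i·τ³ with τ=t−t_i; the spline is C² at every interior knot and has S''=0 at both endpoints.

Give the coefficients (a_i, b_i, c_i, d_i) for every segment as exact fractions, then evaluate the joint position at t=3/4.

Δ: Δ0=1, Δ1=-2/3
row 1: diag=8, rhs=-10; c'=3/8, d'=-5/4
back: M1=-5/4
M: M0=0, M1=-5/4, M2=0
seg 0: a=0, c=M0/2=0, d=(M1−M0)/(6·1)=-5/24, b=Δ0−h0·(2M0+M1)/6=29/24
seg 1: a=1, c=M1/2=-5/8, d=(M2−M1)/(6·3)=5/72, b=Δ1−h1·(2M1+M2)/6=7/12
t_q=3/4 → seg 0, τ=3/4; S=0+29/24·τ+0·τ²+-5/24·τ³=419/512

  seg 0: a=0 b=29/24 c=0 d=-5/24
  seg 1: a=1 b=7/12 c=-5/8 d=5/72
S(3/4) = 419/512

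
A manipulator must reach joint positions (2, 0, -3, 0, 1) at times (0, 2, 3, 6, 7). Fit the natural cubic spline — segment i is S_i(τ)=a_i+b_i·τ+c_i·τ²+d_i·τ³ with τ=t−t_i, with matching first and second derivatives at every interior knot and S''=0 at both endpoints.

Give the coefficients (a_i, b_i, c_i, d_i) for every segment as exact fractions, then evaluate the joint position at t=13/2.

Δ: Δ0=-1, Δ1=-3, Δ2=1, Δ3=1
row 1: diag=6, rhs=-12; c'=1/6, d'=-2
row 2: denom=8−1·1/6=47/6; d'=(24−1·-2)/(47/6)=156/47
row 3: denom=8−3·18/47=322/47; d'=(0−3·156/47)/(322/47)=-234/161
back: M3=-234/161
back: M2=156/47−18/47·-234/161=624/161
back: M1=-2−1/6·624/161=-426/161
M: M0=0, M1=-426/161, M2=624/161, M3=-234/161, M4=0
seg 0: a=2, c=M0/2=0, d=(M1−M0)/(6·2)=-71/322, b=Δ0−h0·(2M0+M1)/6=-19/161
seg 1: a=0, c=M1/2=-213/161, d=(M2−M1)/(6·1)=25/23, b=Δ1−h1·(2M1+M2)/6=-445/161
seg 2: a=-3, c=M2/2=312/161, d=(M3−M2)/(6·3)=-143/483, b=Δ2−h2·(2M2+M3)/6=-346/161
seg 3: a=0, c=M3/2=-117/161, d=(M4−M3)/(6·1)=39/161, b=Δ3−h3·(2M3+M4)/6=239/161
t_q=13/2 → seg 3, τ=1/2; S=0+239/161·τ+-117/161·τ²+39/161·τ³=761/1288

  seg 0: a=2 b=-19/161 c=0 d=-71/322
  seg 1: a=0 b=-445/161 c=-213/161 d=25/23
  seg 2: a=-3 b=-346/161 c=312/161 d=-143/483
  seg 3: a=0 b=239/161 c=-117/161 d=39/161
S(13/2) = 761/1288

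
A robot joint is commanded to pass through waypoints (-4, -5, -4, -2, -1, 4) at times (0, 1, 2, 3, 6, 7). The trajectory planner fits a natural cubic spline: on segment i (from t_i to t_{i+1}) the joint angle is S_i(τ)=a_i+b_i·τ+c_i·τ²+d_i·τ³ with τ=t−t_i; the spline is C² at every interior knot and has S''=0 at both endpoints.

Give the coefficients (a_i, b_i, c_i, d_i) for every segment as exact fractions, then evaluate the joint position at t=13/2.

Δ: Δ0=-1, Δ1=1, Δ2=2, Δ3=1/3, Δ4=5
row 1: diag=4, rhs=12; c'=1/4, d'=3
row 2: denom=4−1·1/4=15/4; d'=(6−1·3)/(15/4)=4/5
row 3: denom=8−1·4/15=116/15; d'=(-10−1·4/5)/(116/15)=-81/58
row 4: denom=8−3·45/116=793/116; d'=(28−3·-81/58)/(793/116)=3734/793
back: M4=3734/793
back: M3=-81/58−45/116·3734/793=-2556/793
back: M2=4/5−4/15·-2556/793=1316/793
back: M1=3−1/4·1316/793=2050/793
M: M0=0, M1=2050/793, M2=1316/793, M3=-2556/793, M4=3734/793, M5=0
seg 0: a=-4, c=M0/2=0, d=(M1−M0)/(6·1)=1025/2379, b=Δ0−h0·(2M0+M1)/6=-3404/2379
seg 1: a=-5, c=M1/2=1025/793, d=(M2−M1)/(6·1)=-367/2379, b=Δ1−h1·(2M1+M2)/6=-329/2379
seg 2: a=-4, c=M2/2=658/793, d=(M3−M2)/(6·1)=-1936/2379, b=Δ2−h2·(2M2+M3)/6=4720/2379
seg 3: a=-2, c=M3/2=-1278/793, d=(M4−M3)/(6·3)=3145/7137, b=Δ3−h3·(2M3+M4)/6=220/183
seg 4: a=-1, c=M4/2=1867/793, d=(M5−M4)/(6·1)=-1867/2379, b=Δ4−h4·(2M4+M5)/6=8161/2379
t_q=13/2 → seg 4, τ=1/2; S=-1+8161/2379·τ+1867/793·τ²+-1867/2379·τ³=7649/6344

  seg 0: a=-4 b=-3404/2379 c=0 d=1025/2379
  seg 1: a=-5 b=-329/2379 c=1025/793 d=-367/2379
  seg 2: a=-4 b=4720/2379 c=658/793 d=-1936/2379
  seg 3: a=-2 b=220/183 c=-1278/793 d=3145/7137
  seg 4: a=-1 b=8161/2379 c=1867/793 d=-1867/2379
S(13/2) = 7649/6344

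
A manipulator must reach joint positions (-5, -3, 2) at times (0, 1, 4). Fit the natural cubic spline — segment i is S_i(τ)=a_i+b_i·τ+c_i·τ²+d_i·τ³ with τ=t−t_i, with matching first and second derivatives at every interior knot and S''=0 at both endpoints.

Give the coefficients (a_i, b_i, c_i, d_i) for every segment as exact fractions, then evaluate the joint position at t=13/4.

  seg 0: a=-5 b=49/24 c=0 d=-1/24
  seg 1: a=-3 b=23/12 c=-1/8 d=1/72
S(13/4) = 429/512

Δ: Δ0=2, Δ1=5/3
row 1: diag=8, rhs=-2; c'=3/8, d'=-1/4
back: M1=-1/4
M: M0=0, M1=-1/4, M2=0
seg 0: a=-5, c=M0/2=0, d=(M1−M0)/(6·1)=-1/24, b=Δ0−h0·(2M0+M1)/6=49/24
seg 1: a=-3, c=M1/2=-1/8, d=(M2−M1)/(6·3)=1/72, b=Δ1−h1·(2M1+M2)/6=23/12
t_q=13/4 → seg 1, τ=9/4; S=-3+23/12·τ+-1/8·τ²+1/72·τ³=429/512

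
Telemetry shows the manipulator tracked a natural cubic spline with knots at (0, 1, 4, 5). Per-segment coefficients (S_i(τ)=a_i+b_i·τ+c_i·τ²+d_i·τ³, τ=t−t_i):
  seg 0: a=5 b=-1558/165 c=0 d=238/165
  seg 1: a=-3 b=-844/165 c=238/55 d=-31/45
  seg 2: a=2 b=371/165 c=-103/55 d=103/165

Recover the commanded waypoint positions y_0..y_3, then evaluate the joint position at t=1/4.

y_0 = S_0(0) = a_0 = 5
y_1 = S_1(0) = a_1 = -3
y_2 = S_2(0) = a_2 = 2
y_3 = S_2(1) = 3
t_q=1/4 is in segment 0 (τ=1/4); S_0(τ)=937/352

y_0=5 y_1=-3 y_2=2 y_3=3
S(1/4) = 937/352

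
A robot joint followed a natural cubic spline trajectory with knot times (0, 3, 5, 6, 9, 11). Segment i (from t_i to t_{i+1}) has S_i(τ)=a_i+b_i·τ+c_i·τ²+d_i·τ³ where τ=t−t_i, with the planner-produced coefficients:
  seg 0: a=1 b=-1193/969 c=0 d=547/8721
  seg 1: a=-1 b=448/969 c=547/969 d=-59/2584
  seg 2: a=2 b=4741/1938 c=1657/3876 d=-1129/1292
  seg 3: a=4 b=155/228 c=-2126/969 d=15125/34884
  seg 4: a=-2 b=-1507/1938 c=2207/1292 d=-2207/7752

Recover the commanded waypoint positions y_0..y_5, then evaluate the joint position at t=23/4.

y_0 = S_0(0) = a_0 = 1
y_1 = S_1(0) = a_1 = -1
y_2 = S_2(0) = a_2 = 2
y_3 = S_3(0) = a_3 = 4
y_4 = S_4(0) = a_4 = -2
y_5 = S_4(2) = 1
t_q=23/4 is in segment 2 (τ=3/4); S_2(τ)=16131/4352

y_0=1 y_1=-1 y_2=2 y_3=4 y_4=-2 y_5=1
S(23/4) = 16131/4352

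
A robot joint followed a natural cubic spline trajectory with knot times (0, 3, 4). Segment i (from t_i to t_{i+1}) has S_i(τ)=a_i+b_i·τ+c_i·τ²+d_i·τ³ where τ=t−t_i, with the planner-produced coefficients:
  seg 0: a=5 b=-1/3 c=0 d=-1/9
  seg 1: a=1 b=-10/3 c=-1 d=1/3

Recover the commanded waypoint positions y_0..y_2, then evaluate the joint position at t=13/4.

y_0 = S_0(0) = a_0 = 5
y_1 = S_1(0) = a_1 = 1
y_2 = S_1(1) = -3
t_q=13/4 is in segment 1 (τ=1/4); S_1(τ)=7/64

y_0=5 y_1=1 y_2=-3
S(13/4) = 7/64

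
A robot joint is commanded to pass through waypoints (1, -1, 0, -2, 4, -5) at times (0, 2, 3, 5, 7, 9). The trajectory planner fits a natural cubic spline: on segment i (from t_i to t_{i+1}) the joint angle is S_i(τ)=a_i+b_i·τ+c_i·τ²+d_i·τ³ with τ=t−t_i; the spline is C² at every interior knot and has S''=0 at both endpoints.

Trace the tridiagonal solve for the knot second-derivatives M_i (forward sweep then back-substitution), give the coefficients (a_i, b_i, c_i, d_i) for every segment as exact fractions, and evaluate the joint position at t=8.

Δ: Δ0=-1, Δ1=1, Δ2=-1, Δ3=3, Δ4=-9/2
row 1: diag=6, rhs=12; c'=1/6, d'=2
row 2: denom=6−1·1/6=35/6; d'=(-12−1·2)/(35/6)=-12/5
row 3: denom=8−2·12/35=256/35; d'=(24−2·-12/5)/(256/35)=63/16
row 4: denom=8−2·35/128=477/64; d'=(-45−2·63/16)/(477/64)=-376/53
back: M4=-376/53
back: M3=63/16−35/128·-376/53=623/106
back: M2=-12/5−12/35·623/106=-234/53
back: M1=2−1/6·-234/53=145/53
M: M0=0, M1=145/53, M2=-234/53, M3=623/106, M4=-376/53, M5=0
seg 0: a=1, c=M0/2=0, d=(M1−M0)/(6·2)=145/636, b=Δ0−h0·(2M0+M1)/6=-304/159
seg 1: a=-1, c=M1/2=145/106, d=(M2−M1)/(6·1)=-379/318, b=Δ1−h1·(2M1+M2)/6=131/159
seg 2: a=0, c=M2/2=-117/53, d=(M3−M2)/(6·2)=1091/1272, b=Δ2−h2·(2M2+M3)/6=-5/318
seg 3: a=-2, c=M3/2=623/212, d=(M4−M3)/(6·2)=-1375/1272, b=Δ3−h3·(2M3+M4)/6=230/159
seg 4: a=4, c=M4/2=-188/53, d=(M5−M4)/(6·2)=94/159, b=Δ4−h4·(2M4+M5)/6=73/318
t_q=8 → seg 4, τ=1; S=4+73/318·τ+-188/53·τ²+94/159·τ³=135/106

  seg 0: a=1 b=-304/159 c=0 d=145/636
  seg 1: a=-1 b=131/159 c=145/106 d=-379/318
  seg 2: a=0 b=-5/318 c=-117/53 d=1091/1272
  seg 3: a=-2 b=230/159 c=623/212 d=-1375/1272
  seg 4: a=4 b=73/318 c=-188/53 d=94/159
S(8) = 135/106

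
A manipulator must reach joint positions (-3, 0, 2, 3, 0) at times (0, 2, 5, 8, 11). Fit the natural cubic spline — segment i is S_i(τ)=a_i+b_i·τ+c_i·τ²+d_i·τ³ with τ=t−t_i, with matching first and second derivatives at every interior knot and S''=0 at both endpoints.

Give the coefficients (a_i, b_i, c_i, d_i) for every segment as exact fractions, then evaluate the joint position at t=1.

  seg 0: a=-3 b=116/69 c=0 d=-25/552
  seg 1: a=0 b=157/138 c=-25/92 d=95/2484
  seg 2: a=2 b=149/276 c=5/69 d=-13/276
  seg 3: a=3 b=-41/138 c=-97/276 d=97/2484
S(1) = -251/184

Δ: Δ0=3/2, Δ1=2/3, Δ2=1/3, Δ3=-1
row 1: diag=10, rhs=-5; c'=3/10, d'=-1/2
row 2: denom=12−3·3/10=111/10; d'=(-2−3·-1/2)/(111/10)=-5/111
row 3: denom=12−3·10/37=414/37; d'=(-8−3·-5/111)/(414/37)=-97/138
back: M3=-97/138
back: M2=-5/111−10/37·-97/138=10/69
back: M1=-1/2−3/10·10/69=-25/46
M: M0=0, M1=-25/46, M2=10/69, M3=-97/138, M4=0
seg 0: a=-3, c=M0/2=0, d=(M1−M0)/(6·2)=-25/552, b=Δ0−h0·(2M0+M1)/6=116/69
seg 1: a=0, c=M1/2=-25/92, d=(M2−M1)/(6·3)=95/2484, b=Δ1−h1·(2M1+M2)/6=157/138
seg 2: a=2, c=M2/2=5/69, d=(M3−M2)/(6·3)=-13/276, b=Δ2−h2·(2M2+M3)/6=149/276
seg 3: a=3, c=M3/2=-97/276, d=(M4−M3)/(6·3)=97/2484, b=Δ3−h3·(2M3+M4)/6=-41/138
t_q=1 → seg 0, τ=1; S=-3+116/69·τ+0·τ²+-25/552·τ³=-251/184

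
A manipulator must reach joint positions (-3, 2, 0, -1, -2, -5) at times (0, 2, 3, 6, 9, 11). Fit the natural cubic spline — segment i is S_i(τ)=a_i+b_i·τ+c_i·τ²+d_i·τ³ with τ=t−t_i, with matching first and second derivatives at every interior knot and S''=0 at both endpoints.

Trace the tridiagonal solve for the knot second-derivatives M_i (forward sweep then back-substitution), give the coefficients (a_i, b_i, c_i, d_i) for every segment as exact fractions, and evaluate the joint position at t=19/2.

  seg 0: a=-3 b=38447/9354 c=0 d=-7531/18708
  seg 1: a=2 b=-6739/9354 c=-7531/3118 d=5312/4677
  seg 2: a=0 b=-20053/9354 c=3093/3118 d=-1817/14031
  seg 3: a=-1 b=2915/9354 c=-541/3118 d=-194/14031
  seg 4: a=-2 b=-10315/9354 c=-929/3118 d=929/18708
S(19/2) = -130689/49888

Δ: Δ0=5/2, Δ1=-2, Δ2=-1/3, Δ3=-1/3, Δ4=-3/2
row 1: diag=6, rhs=-27; c'=1/6, d'=-9/2
row 2: denom=8−1·1/6=47/6; d'=(10−1·-9/2)/(47/6)=87/47
row 3: denom=12−3·18/47=510/47; d'=(0−3·87/47)/(510/47)=-87/170
row 4: denom=10−3·47/170=1559/170; d'=(-7−3·-87/170)/(1559/170)=-929/1559
back: M4=-929/1559
back: M3=-87/170−47/170·-929/1559=-541/1559
back: M2=87/47−18/47·-541/1559=3093/1559
back: M1=-9/2−1/6·3093/1559=-7531/1559
M: M0=0, M1=-7531/1559, M2=3093/1559, M3=-541/1559, M4=-929/1559, M5=0
seg 0: a=-3, c=M0/2=0, d=(M1−M0)/(6·2)=-7531/18708, b=Δ0−h0·(2M0+M1)/6=38447/9354
seg 1: a=2, c=M1/2=-7531/3118, d=(M2−M1)/(6·1)=5312/4677, b=Δ1−h1·(2M1+M2)/6=-6739/9354
seg 2: a=0, c=M2/2=3093/3118, d=(M3−M2)/(6·3)=-1817/14031, b=Δ2−h2·(2M2+M3)/6=-20053/9354
seg 3: a=-1, c=M3/2=-541/3118, d=(M4−M3)/(6·3)=-194/14031, b=Δ3−h3·(2M3+M4)/6=2915/9354
seg 4: a=-2, c=M4/2=-929/3118, d=(M5−M4)/(6·2)=929/18708, b=Δ4−h4·(2M4+M5)/6=-10315/9354
t_q=19/2 → seg 4, τ=1/2; S=-2+-10315/9354·τ+-929/3118·τ²+929/18708·τ³=-130689/49888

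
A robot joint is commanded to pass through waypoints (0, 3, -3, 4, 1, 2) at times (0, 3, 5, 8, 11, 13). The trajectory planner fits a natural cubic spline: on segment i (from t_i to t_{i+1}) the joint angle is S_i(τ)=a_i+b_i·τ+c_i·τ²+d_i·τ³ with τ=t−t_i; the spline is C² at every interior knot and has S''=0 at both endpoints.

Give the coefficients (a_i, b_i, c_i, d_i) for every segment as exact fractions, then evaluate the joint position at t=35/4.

Δ: Δ0=1, Δ1=-3, Δ2=7/3, Δ3=-1, Δ4=1/2
row 1: diag=10, rhs=-24; c'=1/5, d'=-12/5
row 2: denom=10−2·1/5=48/5; d'=(32−2·-12/5)/(48/5)=23/6
row 3: denom=12−3·5/16=177/16; d'=(-20−3·23/6)/(177/16)=-168/59
row 4: denom=10−3·16/59=542/59; d'=(9−3·-168/59)/(542/59)=1035/542
back: M4=1035/542
back: M3=-168/59−16/59·1035/542=-912/271
back: M2=23/6−5/16·-912/271=7943/1626
back: M1=-12/5−1/5·7943/1626=-5491/1626
M: M0=0, M1=-5491/1626, M2=7943/1626, M3=-912/271, M4=1035/542, M5=0
seg 0: a=0, c=M0/2=0, d=(M1−M0)/(6·3)=-5491/29268, b=Δ0−h0·(2M0+M1)/6=8743/3252
seg 1: a=3, c=M1/2=-5491/3252, d=(M2−M1)/(6·2)=2239/3252, b=Δ1−h1·(2M1+M2)/6=-3865/1626
seg 2: a=-3, c=M2/2=7943/3252, d=(M3−M2)/(6·3)=-13415/29268, b=Δ2−h2·(2M2+M3)/6=-471/542
seg 3: a=4, c=M3/2=-456/271, d=(M4−M3)/(6·3)=953/3252, b=Δ3−h3·(2M3+M4)/6=1529/1084
seg 4: a=1, c=M4/2=1035/1084, d=(M5−M4)/(6·2)=-345/2168, b=Δ4−h4·(2M4+M5)/6=-419/542
t_q=35/4 → seg 3, τ=3/4; S=4+1529/1084·τ+-456/271·τ²+953/3252·τ³=293809/69376

  seg 0: a=0 b=8743/3252 c=0 d=-5491/29268
  seg 1: a=3 b=-3865/1626 c=-5491/3252 d=2239/3252
  seg 2: a=-3 b=-471/542 c=7943/3252 d=-13415/29268
  seg 3: a=4 b=1529/1084 c=-456/271 d=953/3252
  seg 4: a=1 b=-419/542 c=1035/1084 d=-345/2168
S(35/4) = 293809/69376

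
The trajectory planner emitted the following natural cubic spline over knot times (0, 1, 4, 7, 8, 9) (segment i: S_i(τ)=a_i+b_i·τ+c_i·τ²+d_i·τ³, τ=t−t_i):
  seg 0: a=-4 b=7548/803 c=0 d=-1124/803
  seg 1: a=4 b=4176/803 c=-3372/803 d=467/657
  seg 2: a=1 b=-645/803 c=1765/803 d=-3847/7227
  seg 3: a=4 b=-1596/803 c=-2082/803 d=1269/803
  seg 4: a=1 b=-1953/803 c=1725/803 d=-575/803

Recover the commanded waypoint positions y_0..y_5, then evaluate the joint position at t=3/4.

y_0 = S_0(0) = a_0 = -4
y_1 = S_1(0) = a_1 = 4
y_2 = S_2(0) = a_2 = 1
y_3 = S_3(0) = a_3 = 4
y_4 = S_4(0) = a_4 = 1
y_5 = S_4(1) = 0
t_q=3/4 is in segment 0 (τ=3/4); S_0(τ)=31597/12848

y_0=-4 y_1=4 y_2=1 y_3=4 y_4=1 y_5=0
S(3/4) = 31597/12848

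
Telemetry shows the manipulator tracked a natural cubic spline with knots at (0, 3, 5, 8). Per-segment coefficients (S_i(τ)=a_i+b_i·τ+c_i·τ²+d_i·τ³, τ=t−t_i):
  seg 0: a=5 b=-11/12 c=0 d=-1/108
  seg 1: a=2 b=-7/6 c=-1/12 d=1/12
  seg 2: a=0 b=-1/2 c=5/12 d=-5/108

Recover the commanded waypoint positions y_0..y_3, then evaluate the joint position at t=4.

y_0=5 y_1=2 y_2=0 y_3=1
S(4) = 5/6

y_0 = S_0(0) = a_0 = 5
y_1 = S_1(0) = a_1 = 2
y_2 = S_2(0) = a_2 = 0
y_3 = S_2(3) = 1
t_q=4 is in segment 1 (τ=1); S_1(τ)=5/6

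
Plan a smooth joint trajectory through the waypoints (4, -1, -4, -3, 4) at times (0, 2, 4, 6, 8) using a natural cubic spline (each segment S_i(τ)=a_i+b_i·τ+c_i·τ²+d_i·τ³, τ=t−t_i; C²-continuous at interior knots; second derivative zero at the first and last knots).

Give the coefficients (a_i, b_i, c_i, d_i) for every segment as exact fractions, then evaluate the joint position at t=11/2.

Δ: Δ0=-5/2, Δ1=-3/2, Δ2=1/2, Δ3=7/2
row 1: diag=8, rhs=6; c'=1/4, d'=3/4
row 2: denom=8−2·1/4=15/2; d'=(12−2·3/4)/(15/2)=7/5
row 3: denom=8−2·4/15=112/15; d'=(18−2·7/5)/(112/15)=57/28
back: M3=57/28
back: M2=7/5−4/15·57/28=6/7
back: M1=3/4−1/4·6/7=15/28
M: M0=0, M1=15/28, M2=6/7, M3=57/28, M4=0
seg 0: a=4, c=M0/2=0, d=(M1−M0)/(6·2)=5/112, b=Δ0−h0·(2M0+M1)/6=-75/28
seg 1: a=-1, c=M1/2=15/56, d=(M2−M1)/(6·2)=3/112, b=Δ1−h1·(2M1+M2)/6=-15/7
seg 2: a=-4, c=M2/2=3/7, d=(M3−M2)/(6·2)=11/112, b=Δ2−h2·(2M2+M3)/6=-3/4
seg 3: a=-3, c=M3/2=57/56, d=(M4−M3)/(6·2)=-19/112, b=Δ3−h3·(2M3+M4)/6=15/7
t_q=11/2 → seg 2, τ=3/2; S=-4+-3/4·τ+3/7·τ²+11/112·τ³=-3431/896

  seg 0: a=4 b=-75/28 c=0 d=5/112
  seg 1: a=-1 b=-15/7 c=15/56 d=3/112
  seg 2: a=-4 b=-3/4 c=3/7 d=11/112
  seg 3: a=-3 b=15/7 c=57/56 d=-19/112
S(11/2) = -3431/896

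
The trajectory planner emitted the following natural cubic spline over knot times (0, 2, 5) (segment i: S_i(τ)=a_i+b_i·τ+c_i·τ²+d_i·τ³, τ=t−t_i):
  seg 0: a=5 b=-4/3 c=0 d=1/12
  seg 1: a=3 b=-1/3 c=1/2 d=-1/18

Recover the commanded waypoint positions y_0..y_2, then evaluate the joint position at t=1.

y_0=5 y_1=3 y_2=5
S(1) = 15/4

y_0 = S_0(0) = a_0 = 5
y_1 = S_1(0) = a_1 = 3
y_2 = S_1(3) = 5
t_q=1 is in segment 0 (τ=1); S_0(τ)=15/4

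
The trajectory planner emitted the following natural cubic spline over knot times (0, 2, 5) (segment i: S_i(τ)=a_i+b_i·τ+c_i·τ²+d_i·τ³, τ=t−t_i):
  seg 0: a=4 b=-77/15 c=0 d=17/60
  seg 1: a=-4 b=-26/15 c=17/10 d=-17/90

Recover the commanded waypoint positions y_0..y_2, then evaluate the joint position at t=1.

y_0 = S_0(0) = a_0 = 4
y_1 = S_1(0) = a_1 = -4
y_2 = S_1(3) = 1
t_q=1 is in segment 0 (τ=1); S_0(τ)=-17/20

y_0=4 y_1=-4 y_2=1
S(1) = -17/20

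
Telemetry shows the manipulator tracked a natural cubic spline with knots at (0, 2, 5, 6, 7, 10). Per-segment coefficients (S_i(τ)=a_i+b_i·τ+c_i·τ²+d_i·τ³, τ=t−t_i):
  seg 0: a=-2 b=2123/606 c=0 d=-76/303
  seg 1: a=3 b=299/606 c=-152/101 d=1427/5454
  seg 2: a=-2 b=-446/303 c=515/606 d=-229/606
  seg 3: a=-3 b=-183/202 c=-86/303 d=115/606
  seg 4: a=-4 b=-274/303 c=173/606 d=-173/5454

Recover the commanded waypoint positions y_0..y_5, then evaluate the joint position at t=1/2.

y_0 = S_0(0) = a_0 = -2
y_1 = S_1(0) = a_1 = 3
y_2 = S_2(0) = a_2 = -2
y_3 = S_3(0) = a_3 = -3
y_4 = S_4(0) = a_4 = -4
y_5 = S_4(3) = -5
t_q=1/2 is in segment 0 (τ=1/2); S_0(τ)=-113/404

y_0=-2 y_1=3 y_2=-2 y_3=-3 y_4=-4 y_5=-5
S(1/2) = -113/404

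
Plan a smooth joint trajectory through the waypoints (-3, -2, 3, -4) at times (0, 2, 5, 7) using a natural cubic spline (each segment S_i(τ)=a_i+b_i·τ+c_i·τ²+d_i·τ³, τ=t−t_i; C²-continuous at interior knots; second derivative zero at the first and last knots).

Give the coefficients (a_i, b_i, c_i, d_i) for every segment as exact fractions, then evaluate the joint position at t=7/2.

  seg 0: a=-3 b=-53/546 c=0 d=163/1092
  seg 1: a=-2 b=925/546 c=163/182 d=-19/63
  seg 2: a=3 b=-587/546 c=-331/182 d=331/1092
S(7/2) = 20/13

Δ: Δ0=1/2, Δ1=5/3, Δ2=-7/2
row 1: diag=10, rhs=7; c'=3/10, d'=7/10
row 2: denom=10−3·3/10=91/10; d'=(-31−3·7/10)/(91/10)=-331/91
back: M2=-331/91
back: M1=7/10−3/10·-331/91=163/91
M: M0=0, M1=163/91, M2=-331/91, M3=0
seg 0: a=-3, c=M0/2=0, d=(M1−M0)/(6·2)=163/1092, b=Δ0−h0·(2M0+M1)/6=-53/546
seg 1: a=-2, c=M1/2=163/182, d=(M2−M1)/(6·3)=-19/63, b=Δ1−h1·(2M1+M2)/6=925/546
seg 2: a=3, c=M2/2=-331/182, d=(M3−M2)/(6·2)=331/1092, b=Δ2−h2·(2M2+M3)/6=-587/546
t_q=7/2 → seg 1, τ=3/2; S=-2+925/546·τ+163/182·τ²+-19/63·τ³=20/13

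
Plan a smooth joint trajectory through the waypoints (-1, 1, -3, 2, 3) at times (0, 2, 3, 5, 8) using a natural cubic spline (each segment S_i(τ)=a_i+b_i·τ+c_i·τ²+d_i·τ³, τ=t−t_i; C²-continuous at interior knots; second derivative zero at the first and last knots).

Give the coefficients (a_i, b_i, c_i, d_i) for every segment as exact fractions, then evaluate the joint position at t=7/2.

  seg 0: a=-1 b=1537/489 c=0 d=-262/489
  seg 1: a=1 b=-1607/489 c=-524/163 d=1223/489
  seg 2: a=-3 b=-1082/489 c=699/163 d=-3779/3912
  seg 3: a=2 b=3275/978 c=-983/652 d=983/5868
S(7/2) = -32913/10432

Δ: Δ0=1, Δ1=-4, Δ2=5/2, Δ3=1/3
row 1: diag=6, rhs=-30; c'=1/6, d'=-5
row 2: denom=6−1·1/6=35/6; d'=(39−1·-5)/(35/6)=264/35
row 3: denom=10−2·12/35=326/35; d'=(-13−2·264/35)/(326/35)=-983/326
back: M3=-983/326
back: M2=264/35−12/35·-983/326=1398/163
back: M1=-5−1/6·1398/163=-1048/163
M: M0=0, M1=-1048/163, M2=1398/163, M3=-983/326, M4=0
seg 0: a=-1, c=M0/2=0, d=(M1−M0)/(6·2)=-262/489, b=Δ0−h0·(2M0+M1)/6=1537/489
seg 1: a=1, c=M1/2=-524/163, d=(M2−M1)/(6·1)=1223/489, b=Δ1−h1·(2M1+M2)/6=-1607/489
seg 2: a=-3, c=M2/2=699/163, d=(M3−M2)/(6·2)=-3779/3912, b=Δ2−h2·(2M2+M3)/6=-1082/489
seg 3: a=2, c=M3/2=-983/652, d=(M4−M3)/(6·3)=983/5868, b=Δ3−h3·(2M3+M4)/6=3275/978
t_q=7/2 → seg 2, τ=1/2; S=-3+-1082/489·τ+699/163·τ²+-3779/3912·τ³=-32913/10432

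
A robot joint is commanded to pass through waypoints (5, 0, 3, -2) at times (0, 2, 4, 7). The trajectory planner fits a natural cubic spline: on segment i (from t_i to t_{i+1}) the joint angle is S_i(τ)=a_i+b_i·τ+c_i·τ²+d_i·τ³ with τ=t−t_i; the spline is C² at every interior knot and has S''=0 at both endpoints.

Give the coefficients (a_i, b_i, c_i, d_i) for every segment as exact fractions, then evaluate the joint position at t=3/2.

Δ: Δ0=-5/2, Δ1=3/2, Δ2=-5/3
row 1: diag=8, rhs=24; c'=1/4, d'=3
row 2: denom=10−2·1/4=19/2; d'=(-19−2·3)/(19/2)=-50/19
back: M2=-50/19
back: M1=3−1/4·-50/19=139/38
M: M0=0, M1=139/38, M2=-50/19, M3=0
seg 0: a=5, c=M0/2=0, d=(M1−M0)/(6·2)=139/456, b=Δ0−h0·(2M0+M1)/6=-212/57
seg 1: a=0, c=M1/2=139/76, d=(M2−M1)/(6·2)=-239/456, b=Δ1−h1·(2M1+M2)/6=-7/114
seg 2: a=3, c=M2/2=-25/19, d=(M3−M2)/(6·3)=25/171, b=Δ2−h2·(2M2+M3)/6=55/57
t_q=3/2 → seg 0, τ=3/2; S=5+-212/57·τ+0·τ²+139/456·τ³=547/1216

  seg 0: a=5 b=-212/57 c=0 d=139/456
  seg 1: a=0 b=-7/114 c=139/76 d=-239/456
  seg 2: a=3 b=55/57 c=-25/19 d=25/171
S(3/2) = 547/1216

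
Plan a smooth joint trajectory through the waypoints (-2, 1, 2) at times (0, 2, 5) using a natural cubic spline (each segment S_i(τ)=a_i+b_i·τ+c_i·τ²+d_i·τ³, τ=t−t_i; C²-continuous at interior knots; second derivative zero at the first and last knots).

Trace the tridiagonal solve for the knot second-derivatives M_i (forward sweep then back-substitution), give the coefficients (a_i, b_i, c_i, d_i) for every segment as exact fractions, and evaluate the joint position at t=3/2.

  seg 0: a=-2 b=26/15 c=0 d=-7/120
  seg 1: a=1 b=31/30 c=-7/20 d=7/180
S(3/2) = 129/320

Δ: Δ0=3/2, Δ1=1/3
row 1: diag=10, rhs=-7; c'=3/10, d'=-7/10
back: M1=-7/10
M: M0=0, M1=-7/10, M2=0
seg 0: a=-2, c=M0/2=0, d=(M1−M0)/(6·2)=-7/120, b=Δ0−h0·(2M0+M1)/6=26/15
seg 1: a=1, c=M1/2=-7/20, d=(M2−M1)/(6·3)=7/180, b=Δ1−h1·(2M1+M2)/6=31/30
t_q=3/2 → seg 0, τ=3/2; S=-2+26/15·τ+0·τ²+-7/120·τ³=129/320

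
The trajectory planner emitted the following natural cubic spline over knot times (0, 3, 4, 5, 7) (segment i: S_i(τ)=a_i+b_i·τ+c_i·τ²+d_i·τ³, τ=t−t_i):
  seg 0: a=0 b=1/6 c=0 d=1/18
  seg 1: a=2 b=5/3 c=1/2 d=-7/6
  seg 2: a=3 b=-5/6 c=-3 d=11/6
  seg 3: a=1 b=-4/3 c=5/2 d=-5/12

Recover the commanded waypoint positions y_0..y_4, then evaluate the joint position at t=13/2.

y_0 = S_0(0) = a_0 = 0
y_1 = S_1(0) = a_1 = 2
y_2 = S_2(0) = a_2 = 3
y_3 = S_3(0) = a_3 = 1
y_4 = S_3(2) = 5
t_q=13/2 is in segment 3 (τ=3/2); S_3(τ)=103/32

y_0=0 y_1=2 y_2=3 y_3=1 y_4=5
S(13/2) = 103/32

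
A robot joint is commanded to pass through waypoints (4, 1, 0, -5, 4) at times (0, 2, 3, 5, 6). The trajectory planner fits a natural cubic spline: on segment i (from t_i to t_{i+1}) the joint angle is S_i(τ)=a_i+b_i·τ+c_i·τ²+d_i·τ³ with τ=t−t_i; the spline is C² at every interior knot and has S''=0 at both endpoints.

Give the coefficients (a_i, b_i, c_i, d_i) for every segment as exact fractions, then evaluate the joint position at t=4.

Δ: Δ0=-3/2, Δ1=-1, Δ2=-5/2, Δ3=9
row 1: diag=6, rhs=3; c'=1/6, d'=1/2
row 2: denom=6−1·1/6=35/6; d'=(-9−1·1/2)/(35/6)=-57/35
row 3: denom=6−2·12/35=186/35; d'=(69−2·-57/35)/(186/35)=843/62
back: M3=843/62
back: M2=-57/35−12/35·843/62=-195/31
back: M1=1/2−1/6·-195/31=48/31
M: M0=0, M1=48/31, M2=-195/31, M3=843/62, M4=0
seg 0: a=4, c=M0/2=0, d=(M1−M0)/(6·2)=4/31, b=Δ0−h0·(2M0+M1)/6=-125/62
seg 1: a=1, c=M1/2=24/31, d=(M2−M1)/(6·1)=-81/62, b=Δ1−h1·(2M1+M2)/6=-29/62
seg 2: a=0, c=M2/2=-195/62, d=(M3−M2)/(6·2)=411/248, b=Δ2−h2·(2M2+M3)/6=-88/31
seg 3: a=-5, c=M3/2=843/124, d=(M4−M3)/(6·1)=-281/124, b=Δ3−h3·(2M3+M4)/6=277/62
t_q=4 → seg 2, τ=1; S=0+-88/31·τ+-195/62·τ²+411/248·τ³=-1073/248

  seg 0: a=4 b=-125/62 c=0 d=4/31
  seg 1: a=1 b=-29/62 c=24/31 d=-81/62
  seg 2: a=0 b=-88/31 c=-195/62 d=411/248
  seg 3: a=-5 b=277/62 c=843/124 d=-281/124
S(4) = -1073/248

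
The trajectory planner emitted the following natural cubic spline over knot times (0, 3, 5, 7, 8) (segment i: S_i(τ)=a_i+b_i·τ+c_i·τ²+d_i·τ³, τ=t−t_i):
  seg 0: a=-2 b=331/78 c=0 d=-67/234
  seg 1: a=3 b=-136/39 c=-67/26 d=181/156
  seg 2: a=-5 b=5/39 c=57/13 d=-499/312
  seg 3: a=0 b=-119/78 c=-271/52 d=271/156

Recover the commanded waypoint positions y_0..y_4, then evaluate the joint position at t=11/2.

y_0=-2 y_1=3 y_2=-5 y_3=0 y_4=-5
S(11/2) = -3361/832

y_0 = S_0(0) = a_0 = -2
y_1 = S_1(0) = a_1 = 3
y_2 = S_2(0) = a_2 = -5
y_3 = S_3(0) = a_3 = 0
y_4 = S_3(1) = -5
t_q=11/2 is in segment 2 (τ=1/2); S_2(τ)=-3361/832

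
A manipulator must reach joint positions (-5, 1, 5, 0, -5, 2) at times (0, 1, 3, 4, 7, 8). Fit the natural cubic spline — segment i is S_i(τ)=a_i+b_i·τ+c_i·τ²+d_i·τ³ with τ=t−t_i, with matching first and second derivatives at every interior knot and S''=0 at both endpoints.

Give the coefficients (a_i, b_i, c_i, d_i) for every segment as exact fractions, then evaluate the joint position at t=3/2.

Δ: Δ0=6, Δ1=2, Δ2=-5, Δ3=-5/3, Δ4=7
row 1: diag=6, rhs=-24; c'=1/3, d'=-4
row 2: denom=6−2·1/3=16/3; d'=(-42−2·-4)/(16/3)=-51/8
row 3: denom=8−1·3/16=125/16; d'=(20−1·-51/8)/(125/16)=422/125
row 4: denom=8−3·48/125=856/125; d'=(52−3·422/125)/(856/125)=2617/428
back: M4=2617/428
back: M3=422/125−48/125·2617/428=110/107
back: M2=-51/8−3/16·110/107=-2811/428
back: M1=-4−1/3·-2811/428=-775/428
M: M0=0, M1=-775/428, M2=-2811/428, M3=110/107, M4=2617/428, M5=0
seg 0: a=-5, c=M0/2=0, d=(M1−M0)/(6·1)=-775/2568, b=Δ0−h0·(2M0+M1)/6=16183/2568
seg 1: a=1, c=M1/2=-775/856, d=(M2−M1)/(6·2)=-509/1284, b=Δ1−h1·(2M1+M2)/6=6929/1284
seg 2: a=5, c=M2/2=-2811/856, d=(M3−M2)/(6·1)=3251/2568, b=Δ2−h2·(2M2+M3)/6=-3829/1284
seg 3: a=0, c=M3/2=55/107, d=(M4−M3)/(6·3)=2177/7704, b=Δ3−h3·(2M3+M4)/6=-14771/2568
seg 4: a=-5, c=M4/2=2617/856, d=(M5−M4)/(6·1)=-2617/2568, b=Δ4−h4·(2M4+M5)/6=6371/1284
t_q=3/2 → seg 1, τ=1/2; S=1+6929/1284·τ+-775/856·τ²+-509/1284·τ³=5859/1712

  seg 0: a=-5 b=16183/2568 c=0 d=-775/2568
  seg 1: a=1 b=6929/1284 c=-775/856 d=-509/1284
  seg 2: a=5 b=-3829/1284 c=-2811/856 d=3251/2568
  seg 3: a=0 b=-14771/2568 c=55/107 d=2177/7704
  seg 4: a=-5 b=6371/1284 c=2617/856 d=-2617/2568
S(3/2) = 5859/1712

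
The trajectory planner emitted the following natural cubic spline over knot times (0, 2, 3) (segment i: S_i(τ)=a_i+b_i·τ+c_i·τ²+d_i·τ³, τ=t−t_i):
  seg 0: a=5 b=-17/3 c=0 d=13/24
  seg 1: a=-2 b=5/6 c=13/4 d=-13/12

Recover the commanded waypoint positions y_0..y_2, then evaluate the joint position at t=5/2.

y_0=5 y_1=-2 y_2=1
S(5/2) = -29/32

y_0 = S_0(0) = a_0 = 5
y_1 = S_1(0) = a_1 = -2
y_2 = S_1(1) = 1
t_q=5/2 is in segment 1 (τ=1/2); S_1(τ)=-29/32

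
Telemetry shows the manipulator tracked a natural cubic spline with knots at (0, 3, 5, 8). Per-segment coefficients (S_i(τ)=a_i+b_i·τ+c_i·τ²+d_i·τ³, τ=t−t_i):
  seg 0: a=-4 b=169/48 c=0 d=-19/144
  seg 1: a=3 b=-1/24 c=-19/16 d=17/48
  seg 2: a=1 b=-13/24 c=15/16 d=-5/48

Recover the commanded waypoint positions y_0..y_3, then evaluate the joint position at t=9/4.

y_0 = S_0(0) = a_0 = -4
y_1 = S_1(0) = a_1 = 3
y_2 = S_2(0) = a_2 = 1
y_3 = S_2(3) = 5
t_q=9/4 is in segment 0 (τ=9/4); S_0(τ)=2477/1024

y_0=-4 y_1=3 y_2=1 y_3=5
S(9/4) = 2477/1024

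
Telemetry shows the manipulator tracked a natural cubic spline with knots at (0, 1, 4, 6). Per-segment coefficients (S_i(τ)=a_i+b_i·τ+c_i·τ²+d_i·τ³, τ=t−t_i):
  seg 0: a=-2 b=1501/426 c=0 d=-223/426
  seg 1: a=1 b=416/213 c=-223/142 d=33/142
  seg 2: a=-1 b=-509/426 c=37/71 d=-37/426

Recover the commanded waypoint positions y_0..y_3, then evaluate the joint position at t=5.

y_0=-2 y_1=1 y_2=-1 y_3=-2
S(5) = -125/71

y_0 = S_0(0) = a_0 = -2
y_1 = S_1(0) = a_1 = 1
y_2 = S_2(0) = a_2 = -1
y_3 = S_2(2) = -2
t_q=5 is in segment 2 (τ=1); S_2(τ)=-125/71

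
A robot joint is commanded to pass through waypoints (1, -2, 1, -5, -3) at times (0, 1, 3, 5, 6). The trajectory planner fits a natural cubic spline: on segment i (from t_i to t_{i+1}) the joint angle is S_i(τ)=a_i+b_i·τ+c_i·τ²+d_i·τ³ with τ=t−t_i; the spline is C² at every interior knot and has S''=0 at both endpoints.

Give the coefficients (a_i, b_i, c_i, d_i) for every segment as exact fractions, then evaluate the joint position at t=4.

  seg 0: a=1 b=-62/15 c=0 d=17/15
  seg 1: a=-2 b=-11/15 c=17/5 d=-137/120
  seg 2: a=1 b=-5/6 c=-69/20 d=71/60
  seg 3: a=-5 b=-13/30 c=73/20 d=-73/60
S(4) = -21/10

Δ: Δ0=-3, Δ1=3/2, Δ2=-3, Δ3=2
row 1: diag=6, rhs=27; c'=1/3, d'=9/2
row 2: denom=8−2·1/3=22/3; d'=(-27−2·9/2)/(22/3)=-54/11
row 3: denom=6−2·3/11=60/11; d'=(30−2·-54/11)/(60/11)=73/10
back: M3=73/10
back: M2=-54/11−3/11·73/10=-69/10
back: M1=9/2−1/3·-69/10=34/5
M: M0=0, M1=34/5, M2=-69/10, M3=73/10, M4=0
seg 0: a=1, c=M0/2=0, d=(M1−M0)/(6·1)=17/15, b=Δ0−h0·(2M0+M1)/6=-62/15
seg 1: a=-2, c=M1/2=17/5, d=(M2−M1)/(6·2)=-137/120, b=Δ1−h1·(2M1+M2)/6=-11/15
seg 2: a=1, c=M2/2=-69/20, d=(M3−M2)/(6·2)=71/60, b=Δ2−h2·(2M2+M3)/6=-5/6
seg 3: a=-5, c=M3/2=73/20, d=(M4−M3)/(6·1)=-73/60, b=Δ3−h3·(2M3+M4)/6=-13/30
t_q=4 → seg 2, τ=1; S=1+-5/6·τ+-69/20·τ²+71/60·τ³=-21/10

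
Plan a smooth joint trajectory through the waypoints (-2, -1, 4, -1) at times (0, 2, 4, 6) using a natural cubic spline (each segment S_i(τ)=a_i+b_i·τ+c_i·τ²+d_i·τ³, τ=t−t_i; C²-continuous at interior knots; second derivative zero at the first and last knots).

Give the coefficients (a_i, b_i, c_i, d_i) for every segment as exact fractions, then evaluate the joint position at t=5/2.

  seg 0: a=-2 b=-11/30 c=0 d=13/60
  seg 1: a=-1 b=67/30 c=13/10 d=-7/12
  seg 2: a=4 b=13/30 c=-11/5 d=11/30
S(5/2) = 59/160

Δ: Δ0=1/2, Δ1=5/2, Δ2=-5/2
row 1: diag=8, rhs=12; c'=1/4, d'=3/2
row 2: denom=8−2·1/4=15/2; d'=(-30−2·3/2)/(15/2)=-22/5
back: M2=-22/5
back: M1=3/2−1/4·-22/5=13/5
M: M0=0, M1=13/5, M2=-22/5, M3=0
seg 0: a=-2, c=M0/2=0, d=(M1−M0)/(6·2)=13/60, b=Δ0−h0·(2M0+M1)/6=-11/30
seg 1: a=-1, c=M1/2=13/10, d=(M2−M1)/(6·2)=-7/12, b=Δ1−h1·(2M1+M2)/6=67/30
seg 2: a=4, c=M2/2=-11/5, d=(M3−M2)/(6·2)=11/30, b=Δ2−h2·(2M2+M3)/6=13/30
t_q=5/2 → seg 1, τ=1/2; S=-1+67/30·τ+13/10·τ²+-7/12·τ³=59/160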